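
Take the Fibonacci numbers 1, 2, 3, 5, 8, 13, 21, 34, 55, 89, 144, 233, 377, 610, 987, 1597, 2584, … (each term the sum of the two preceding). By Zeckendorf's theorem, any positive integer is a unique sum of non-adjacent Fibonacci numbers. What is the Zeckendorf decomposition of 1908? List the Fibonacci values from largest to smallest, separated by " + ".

Repeatedly subtract the largest Fibonacci number that fits:
1908 − 1597 = 311
311 − 233 = 78
78 − 55 = 23
23 − 21 = 2
2 − 2 = 0
So 1908 = 1597 + 233 + 55 + 21 + 2, with no two terms consecutive in the sequence.

1597 + 233 + 55 + 21 + 2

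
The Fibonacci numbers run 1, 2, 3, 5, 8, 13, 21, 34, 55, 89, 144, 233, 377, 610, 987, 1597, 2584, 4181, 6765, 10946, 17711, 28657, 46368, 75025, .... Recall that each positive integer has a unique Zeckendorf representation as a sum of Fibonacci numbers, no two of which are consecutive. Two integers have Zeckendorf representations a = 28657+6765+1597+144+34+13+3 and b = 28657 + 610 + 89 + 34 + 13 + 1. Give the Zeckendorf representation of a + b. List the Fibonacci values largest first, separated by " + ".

The two numbers are 37213 and 29404, so their sum is 66617.
66617: greatest Fibonacci not exceeding it is 46368, leaving 20249
20249: greatest Fibonacci not exceeding it is 17711, leaving 2538
2538: greatest Fibonacci not exceeding it is 1597, leaving 941
941: greatest Fibonacci not exceeding it is 610, leaving 331
331: greatest Fibonacci not exceeding it is 233, leaving 98
98: greatest Fibonacci not exceeding it is 89, leaving 9
9: greatest Fibonacci not exceeding it is 8, leaving 1
1: greatest Fibonacci not exceeding it is 1, leaving 0

46368 + 17711 + 1597 + 610 + 233 + 89 + 8 + 1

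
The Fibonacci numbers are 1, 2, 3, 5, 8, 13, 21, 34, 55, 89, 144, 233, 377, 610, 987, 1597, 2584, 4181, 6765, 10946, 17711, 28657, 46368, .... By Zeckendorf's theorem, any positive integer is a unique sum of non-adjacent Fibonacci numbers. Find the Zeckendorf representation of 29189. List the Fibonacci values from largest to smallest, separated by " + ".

Greedily peel off the largest Fibonacci term at each step:
29189 − 28657 = 532
532 − 377 = 155
155 − 144 = 11
11 − 8 = 3
3 − 3 = 0
So 29189 = 28657 + 377 + 144 + 8 + 3, with no two terms consecutive in the sequence.

28657 + 377 + 144 + 8 + 3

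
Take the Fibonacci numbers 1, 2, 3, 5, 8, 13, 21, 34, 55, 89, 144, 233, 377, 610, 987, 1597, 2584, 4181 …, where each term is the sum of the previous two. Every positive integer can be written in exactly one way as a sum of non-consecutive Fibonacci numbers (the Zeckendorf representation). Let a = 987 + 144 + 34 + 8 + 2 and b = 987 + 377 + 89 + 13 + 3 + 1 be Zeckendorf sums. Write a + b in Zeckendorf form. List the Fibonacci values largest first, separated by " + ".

The two numbers are 1175 and 1470, so their sum is 2645.
Greedily peel off the largest Fibonacci term at each step:
subtract 2584 from 2645: 61 remains
subtract 55 from 61: 6 remains
subtract 5 from 6: 1 remains
subtract 1 from 1: 0 remains

2584 + 55 + 5 + 1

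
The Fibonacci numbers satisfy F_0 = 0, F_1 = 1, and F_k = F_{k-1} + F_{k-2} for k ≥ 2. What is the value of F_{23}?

Iterating the recurrence up to F_{15} = 610 and F_{14} = 377:
F_{16} = F_{15} + F_{14} = 610 + 377 = 987
F_{17} = F_{16} + F_{15} = 987 + 610 = 1597
F_{18} = F_{17} + F_{16} = 1597 + 987 = 2584
F_{19} = F_{18} + F_{17} = 2584 + 1597 = 4181
F_{20} = F_{19} + F_{18} = 4181 + 2584 = 6765
F_{21} = F_{20} + F_{19} = 6765 + 4181 = 10946
F_{22} = F_{21} + F_{20} = 10946 + 6765 = 17711
F_{23} = F_{22} + F_{21} = 17711 + 10946 = 28657

28657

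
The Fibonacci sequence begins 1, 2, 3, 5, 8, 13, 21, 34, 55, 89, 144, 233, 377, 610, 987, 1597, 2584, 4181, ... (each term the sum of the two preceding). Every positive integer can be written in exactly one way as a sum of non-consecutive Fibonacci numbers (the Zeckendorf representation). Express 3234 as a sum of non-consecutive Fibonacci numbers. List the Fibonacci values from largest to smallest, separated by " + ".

2584 + 610 + 34 + 5 + 1

Repeatedly subtract the largest Fibonacci number that fits:
3234 − 2584 = 650
650 − 610 = 40
40 − 34 = 6
6 − 5 = 1
1 − 1 = 0
So 3234 = 2584 + 610 + 34 + 5 + 1, with no two terms consecutive in the sequence.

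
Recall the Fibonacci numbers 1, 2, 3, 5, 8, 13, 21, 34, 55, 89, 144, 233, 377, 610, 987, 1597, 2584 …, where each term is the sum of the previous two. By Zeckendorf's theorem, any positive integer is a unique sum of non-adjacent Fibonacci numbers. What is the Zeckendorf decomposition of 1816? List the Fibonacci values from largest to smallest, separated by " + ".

1597 + 144 + 55 + 13 + 5 + 2

1816 − 1597 = 219
219 − 144 = 75
75 − 55 = 20
20 − 13 = 7
7 − 5 = 2
2 − 2 = 0
So 1816 = 1597 + 144 + 55 + 13 + 5 + 2, with no two terms consecutive in the sequence.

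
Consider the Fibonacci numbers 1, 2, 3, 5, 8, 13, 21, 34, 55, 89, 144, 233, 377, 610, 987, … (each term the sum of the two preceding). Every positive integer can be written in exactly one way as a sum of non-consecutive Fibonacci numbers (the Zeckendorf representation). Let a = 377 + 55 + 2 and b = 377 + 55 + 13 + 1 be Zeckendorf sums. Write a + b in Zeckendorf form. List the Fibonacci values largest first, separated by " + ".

610 + 233 + 34 + 3

The two numbers are 434 and 446, so their sum is 880.
610 ≤ 880 < 987, so take 610; remainder 270
233 ≤ 270 < 377, so take 233; remainder 37
34 ≤ 37 < 55, so take 34; remainder 3
3 ≤ 3 < 5, so take 3; remainder 0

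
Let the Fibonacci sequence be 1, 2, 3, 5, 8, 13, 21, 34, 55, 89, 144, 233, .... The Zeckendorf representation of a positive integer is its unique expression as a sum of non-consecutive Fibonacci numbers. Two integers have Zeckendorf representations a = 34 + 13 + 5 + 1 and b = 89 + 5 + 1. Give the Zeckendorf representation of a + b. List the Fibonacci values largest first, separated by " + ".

The two numbers are 53 and 95, so their sum is 148.
Greedy algorithm:
subtract 144 from 148: 4 remains
subtract 3 from 4: 1 remains
subtract 1 from 1: 0 remains

144 + 3 + 1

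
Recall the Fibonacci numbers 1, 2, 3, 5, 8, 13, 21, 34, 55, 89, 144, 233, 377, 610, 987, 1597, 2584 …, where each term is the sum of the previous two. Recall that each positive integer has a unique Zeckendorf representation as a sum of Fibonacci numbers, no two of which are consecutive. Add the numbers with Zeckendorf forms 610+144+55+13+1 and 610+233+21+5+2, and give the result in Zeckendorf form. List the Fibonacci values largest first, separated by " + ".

The two numbers are 823 and 871, so their sum is 1694.
Greedy algorithm:
subtract 1597 from 1694: 97 remains
subtract 89 from 97: 8 remains
subtract 8 from 8: 0 remains

1597 + 89 + 8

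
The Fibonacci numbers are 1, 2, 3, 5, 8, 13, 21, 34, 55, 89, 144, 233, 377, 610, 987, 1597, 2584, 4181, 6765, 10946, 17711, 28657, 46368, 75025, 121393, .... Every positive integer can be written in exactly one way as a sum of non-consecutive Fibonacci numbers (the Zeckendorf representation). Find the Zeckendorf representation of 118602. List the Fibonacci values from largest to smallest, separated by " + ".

Greedily peel off the largest Fibonacci term at each step:
subtract 75025 from 118602: 43577 remains
subtract 28657 from 43577: 14920 remains
subtract 10946 from 14920: 3974 remains
subtract 2584 from 3974: 1390 remains
subtract 987 from 1390: 403 remains
subtract 377 from 403: 26 remains
subtract 21 from 26: 5 remains
subtract 5 from 5: 0 remains
So 118602 = 75025 + 28657 + 10946 + 2584 + 987 + 377 + 21 + 5, with no two terms consecutive in the sequence.

75025 + 28657 + 10946 + 2584 + 987 + 377 + 21 + 5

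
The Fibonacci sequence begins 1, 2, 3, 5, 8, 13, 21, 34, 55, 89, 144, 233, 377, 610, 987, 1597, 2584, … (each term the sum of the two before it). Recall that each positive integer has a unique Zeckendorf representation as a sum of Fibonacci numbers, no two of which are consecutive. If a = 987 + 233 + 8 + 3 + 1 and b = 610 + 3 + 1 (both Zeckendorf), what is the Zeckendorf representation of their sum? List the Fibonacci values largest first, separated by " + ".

1597 + 233 + 13 + 3

The two numbers are 1232 and 614, so their sum is 1846.
Repeatedly subtract the largest Fibonacci number that fits:
1846: greatest Fibonacci not exceeding it is 1597, leaving 249
249: greatest Fibonacci not exceeding it is 233, leaving 16
16: greatest Fibonacci not exceeding it is 13, leaving 3
3: greatest Fibonacci not exceeding it is 3, leaving 0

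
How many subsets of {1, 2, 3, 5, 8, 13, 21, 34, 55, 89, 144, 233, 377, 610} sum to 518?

10

Each representation comes from the Zeckendorf form by replacing some F_k with F_{k−1} + F_{k−2} where possible.
518 = 377+89+34+13+5 = 377+89+34+13+3+2 = 233+144+89+34+13+5 = 377+89+34+8+5+3+2 = … (6 more), for 10 in all.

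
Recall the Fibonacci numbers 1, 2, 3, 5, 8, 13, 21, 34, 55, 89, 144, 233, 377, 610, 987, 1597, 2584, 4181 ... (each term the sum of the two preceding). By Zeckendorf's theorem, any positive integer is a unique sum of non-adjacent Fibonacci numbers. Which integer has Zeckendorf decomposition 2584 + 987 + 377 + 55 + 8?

4011

2584 + 987 + 377 + 55 + 8 = 4011.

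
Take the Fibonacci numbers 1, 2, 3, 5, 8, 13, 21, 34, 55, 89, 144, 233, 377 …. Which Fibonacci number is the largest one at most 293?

233

233 ≤ 293 < 377, so the largest Fibonacci number not exceeding 293 is 233.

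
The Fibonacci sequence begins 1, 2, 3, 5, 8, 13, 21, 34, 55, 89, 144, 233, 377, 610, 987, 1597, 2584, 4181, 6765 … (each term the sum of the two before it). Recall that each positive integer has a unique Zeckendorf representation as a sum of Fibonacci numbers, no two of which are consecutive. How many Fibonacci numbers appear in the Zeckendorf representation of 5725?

Greedy algorithm:
5725 − 4181 = 1544
1544 − 987 = 557
557 − 377 = 180
180 − 144 = 36
36 − 34 = 2
2 − 2 = 0
5725 = 4181 + 987 + 377 + 144 + 34 + 2, which has 6 terms.

6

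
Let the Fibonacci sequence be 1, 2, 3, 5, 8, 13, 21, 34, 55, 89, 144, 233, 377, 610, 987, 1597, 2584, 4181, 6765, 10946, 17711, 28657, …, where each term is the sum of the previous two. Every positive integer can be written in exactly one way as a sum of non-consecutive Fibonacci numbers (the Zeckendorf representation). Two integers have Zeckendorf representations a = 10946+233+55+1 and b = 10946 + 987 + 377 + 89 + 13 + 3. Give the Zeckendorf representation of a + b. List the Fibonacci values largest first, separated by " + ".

17711 + 4181 + 1597 + 144 + 13 + 3 + 1

The two numbers are 11235 and 12415, so their sum is 23650.
Repeatedly subtract the largest Fibonacci number that fits:
subtract 17711 from 23650: 5939 remains
subtract 4181 from 5939: 1758 remains
subtract 1597 from 1758: 161 remains
subtract 144 from 161: 17 remains
subtract 13 from 17: 4 remains
subtract 3 from 4: 1 remains
subtract 1 from 1: 0 remains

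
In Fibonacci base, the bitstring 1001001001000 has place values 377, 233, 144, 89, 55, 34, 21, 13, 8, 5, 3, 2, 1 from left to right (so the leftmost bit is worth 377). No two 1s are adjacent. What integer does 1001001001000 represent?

Summing the place values of the 1 bits: 377 + 89 + 21 + 5 = 492.

492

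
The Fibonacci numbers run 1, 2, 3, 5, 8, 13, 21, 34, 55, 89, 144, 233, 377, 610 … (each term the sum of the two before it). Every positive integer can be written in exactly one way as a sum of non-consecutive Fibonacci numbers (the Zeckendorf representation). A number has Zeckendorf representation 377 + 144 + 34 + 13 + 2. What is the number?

570

377 + 144 + 34 + 13 + 2 = 570.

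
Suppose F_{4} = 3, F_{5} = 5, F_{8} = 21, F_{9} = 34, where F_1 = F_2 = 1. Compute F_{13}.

By the addition formula F_{m+n} = F_m F_{n+1} + F_{m−1} F_n with m=5, n=8: F_{13} = 5·34 + 3·21 = 170 + 63 = 233.

233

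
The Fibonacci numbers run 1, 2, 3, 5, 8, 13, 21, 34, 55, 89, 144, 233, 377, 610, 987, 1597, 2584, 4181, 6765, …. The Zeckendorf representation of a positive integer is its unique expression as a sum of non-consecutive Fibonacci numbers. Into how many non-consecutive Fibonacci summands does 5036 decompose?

Greedy algorithm:
subtract 4181 from 5036: 855 remains
subtract 610 from 855: 245 remains
subtract 233 from 245: 12 remains
subtract 8 from 12: 4 remains
subtract 3 from 4: 1 remains
subtract 1 from 1: 0 remains
5036 = 4181 + 610 + 233 + 8 + 3 + 1, which has 6 terms.

6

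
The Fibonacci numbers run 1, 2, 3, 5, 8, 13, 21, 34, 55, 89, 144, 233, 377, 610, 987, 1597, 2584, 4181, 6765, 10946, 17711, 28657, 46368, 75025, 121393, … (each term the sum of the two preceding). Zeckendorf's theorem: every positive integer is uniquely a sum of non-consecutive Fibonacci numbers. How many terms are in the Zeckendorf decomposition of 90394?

90394: greatest Fibonacci not exceeding it is 75025, leaving 15369
15369: greatest Fibonacci not exceeding it is 10946, leaving 4423
4423: greatest Fibonacci not exceeding it is 4181, leaving 242
242: greatest Fibonacci not exceeding it is 233, leaving 9
9: greatest Fibonacci not exceeding it is 8, leaving 1
1: greatest Fibonacci not exceeding it is 1, leaving 0
90394 = 75025 + 10946 + 4181 + 233 + 8 + 1, which has 6 terms.

6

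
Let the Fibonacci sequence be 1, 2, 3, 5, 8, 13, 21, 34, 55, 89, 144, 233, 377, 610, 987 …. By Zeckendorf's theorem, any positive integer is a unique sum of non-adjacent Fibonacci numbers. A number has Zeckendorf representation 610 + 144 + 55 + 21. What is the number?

830

610 + 144 + 55 + 21 = 830.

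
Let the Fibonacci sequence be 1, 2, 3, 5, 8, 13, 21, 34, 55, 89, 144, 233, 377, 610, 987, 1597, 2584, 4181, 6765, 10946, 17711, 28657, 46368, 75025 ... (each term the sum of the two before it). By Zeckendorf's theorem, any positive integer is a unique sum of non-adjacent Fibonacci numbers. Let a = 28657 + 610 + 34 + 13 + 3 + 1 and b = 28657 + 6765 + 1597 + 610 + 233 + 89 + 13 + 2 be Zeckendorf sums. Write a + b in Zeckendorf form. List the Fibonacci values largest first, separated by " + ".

46368 + 17711 + 2584 + 610 + 8 + 3

The two numbers are 29318 and 37966, so their sum is 67284.
67284 − 46368 = 20916
20916 − 17711 = 3205
3205 − 2584 = 621
621 − 610 = 11
11 − 8 = 3
3 − 3 = 0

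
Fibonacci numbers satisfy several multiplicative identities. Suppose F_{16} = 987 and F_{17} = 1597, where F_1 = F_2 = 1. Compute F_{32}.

2178309

By the doubling identity F_{2k} = F_k(2F_{k+1} − F_k): F_{32} = 987·(2·1597 − 987) = 987·2207 = 2178309.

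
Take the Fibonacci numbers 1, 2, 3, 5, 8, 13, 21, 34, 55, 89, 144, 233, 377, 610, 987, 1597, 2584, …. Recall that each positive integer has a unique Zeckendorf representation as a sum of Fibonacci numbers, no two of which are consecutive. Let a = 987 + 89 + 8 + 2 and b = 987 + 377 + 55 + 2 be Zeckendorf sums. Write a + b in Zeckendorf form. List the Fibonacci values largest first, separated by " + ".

1597 + 610 + 233 + 55 + 8 + 3 + 1

The two numbers are 1086 and 1421, so their sum is 2507.
2507: greatest Fibonacci not exceeding it is 1597, leaving 910
910: greatest Fibonacci not exceeding it is 610, leaving 300
300: greatest Fibonacci not exceeding it is 233, leaving 67
67: greatest Fibonacci not exceeding it is 55, leaving 12
12: greatest Fibonacci not exceeding it is 8, leaving 4
4: greatest Fibonacci not exceeding it is 3, leaving 1
1: greatest Fibonacci not exceeding it is 1, leaving 0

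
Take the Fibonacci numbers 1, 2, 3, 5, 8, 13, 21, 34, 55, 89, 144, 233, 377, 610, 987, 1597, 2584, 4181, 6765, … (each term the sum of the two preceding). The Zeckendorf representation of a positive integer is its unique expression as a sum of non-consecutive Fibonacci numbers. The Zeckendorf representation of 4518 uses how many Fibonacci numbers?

largest Fibonacci ≤ 4518 is 4181; 4518 − 4181 = 337
largest Fibonacci ≤ 337 is 233; 337 − 233 = 104
largest Fibonacci ≤ 104 is 89; 104 − 89 = 15
largest Fibonacci ≤ 15 is 13; 15 − 13 = 2
largest Fibonacci ≤ 2 is 2; 2 − 2 = 0
4518 = 4181 + 233 + 89 + 13 + 2, which has 5 terms.

5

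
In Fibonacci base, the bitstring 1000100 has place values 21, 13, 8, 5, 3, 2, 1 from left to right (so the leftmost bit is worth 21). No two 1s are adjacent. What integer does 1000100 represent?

24

Summing the place values of the 1 bits: 21 + 3 = 24.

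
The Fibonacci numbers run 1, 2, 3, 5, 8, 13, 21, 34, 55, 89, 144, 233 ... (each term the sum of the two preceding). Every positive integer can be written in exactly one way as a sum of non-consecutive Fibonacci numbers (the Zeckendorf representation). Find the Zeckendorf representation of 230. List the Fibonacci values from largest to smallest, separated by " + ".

Greedily peel off the largest Fibonacci term at each step:
take 144 (≤ 230); 230 − 144 = 86
take 55 (≤ 86); 86 − 55 = 31
take 21 (≤ 31); 31 − 21 = 10
take 8 (≤ 10); 10 − 8 = 2
take 2 (≤ 2); 2 − 2 = 0
So 230 = 144 + 55 + 21 + 8 + 2, with no two terms consecutive in the sequence.

144 + 55 + 21 + 8 + 2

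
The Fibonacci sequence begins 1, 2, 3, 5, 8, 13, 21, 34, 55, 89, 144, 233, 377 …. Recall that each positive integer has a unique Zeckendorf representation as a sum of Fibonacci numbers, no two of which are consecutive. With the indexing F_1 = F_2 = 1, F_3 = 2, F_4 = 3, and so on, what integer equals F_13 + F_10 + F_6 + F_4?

F_13 + F_10 + F_6 + F_4 = 233 + 55 + 8 + 3 = 299.

299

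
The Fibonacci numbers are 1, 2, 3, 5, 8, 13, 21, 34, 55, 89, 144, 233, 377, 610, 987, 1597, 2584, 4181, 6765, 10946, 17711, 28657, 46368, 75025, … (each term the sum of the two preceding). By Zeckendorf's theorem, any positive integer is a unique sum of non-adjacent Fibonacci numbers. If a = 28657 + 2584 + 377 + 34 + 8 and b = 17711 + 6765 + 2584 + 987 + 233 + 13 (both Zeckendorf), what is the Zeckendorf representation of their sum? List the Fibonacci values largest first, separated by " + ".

46368 + 10946 + 2584 + 55

The two numbers are 31660 and 28293, so their sum is 59953.
Greedily peel off the largest Fibonacci term at each step:
59953: greatest Fibonacci not exceeding it is 46368, leaving 13585
13585: greatest Fibonacci not exceeding it is 10946, leaving 2639
2639: greatest Fibonacci not exceeding it is 2584, leaving 55
55: greatest Fibonacci not exceeding it is 55, leaving 0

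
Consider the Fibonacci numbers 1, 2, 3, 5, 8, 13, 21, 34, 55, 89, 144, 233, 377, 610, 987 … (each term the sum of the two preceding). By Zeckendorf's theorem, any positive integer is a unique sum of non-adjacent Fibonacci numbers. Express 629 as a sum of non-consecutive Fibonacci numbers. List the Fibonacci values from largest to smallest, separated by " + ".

610 ≤ 629 < 987, so take 610; remainder 19
13 ≤ 19 < 21, so take 13; remainder 6
5 ≤ 6 < 8, so take 5; remainder 1
1 ≤ 1 < 2, so take 1; remainder 0
So 629 = 610 + 13 + 5 + 1, with no two terms consecutive in the sequence.

610 + 13 + 5 + 1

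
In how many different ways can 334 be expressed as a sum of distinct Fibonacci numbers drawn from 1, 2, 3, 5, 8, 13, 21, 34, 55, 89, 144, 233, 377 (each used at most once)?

Each representation comes from the Zeckendorf form by replacing some F_k with F_{k−1} + F_{k−2} where possible.
334 = 233+89+8+3+1 = 233+55+34+8+3+1 = 233+55+21+13+8+3+1 = 144+89+55+34+8+3+1 = … (1 more), for 5 in all.

5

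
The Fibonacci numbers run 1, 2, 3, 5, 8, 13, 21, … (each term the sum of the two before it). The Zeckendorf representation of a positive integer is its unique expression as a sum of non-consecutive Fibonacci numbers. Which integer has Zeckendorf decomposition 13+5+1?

19

13+5+1 = 19.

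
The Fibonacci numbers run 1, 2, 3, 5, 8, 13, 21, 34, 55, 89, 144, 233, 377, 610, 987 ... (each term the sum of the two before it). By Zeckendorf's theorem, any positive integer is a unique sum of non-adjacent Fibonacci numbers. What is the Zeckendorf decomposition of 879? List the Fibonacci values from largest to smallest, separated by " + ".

subtract 610 from 879: 269 remains
subtract 233 from 269: 36 remains
subtract 34 from 36: 2 remains
subtract 2 from 2: 0 remains
So 879 = 610 + 233 + 34 + 2, with no two terms consecutive in the sequence.

610 + 233 + 34 + 2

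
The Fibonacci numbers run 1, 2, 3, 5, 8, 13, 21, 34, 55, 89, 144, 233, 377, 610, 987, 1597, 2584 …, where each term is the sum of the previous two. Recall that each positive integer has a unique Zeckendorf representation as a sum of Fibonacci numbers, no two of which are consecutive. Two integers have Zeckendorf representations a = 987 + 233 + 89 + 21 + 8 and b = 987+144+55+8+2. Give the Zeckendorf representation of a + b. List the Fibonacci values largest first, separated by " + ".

The two numbers are 1338 and 1196, so their sum is 2534.
Repeatedly subtract the largest Fibonacci number that fits:
subtract 1597 from 2534: 937 remains
subtract 610 from 937: 327 remains
subtract 233 from 327: 94 remains
subtract 89 from 94: 5 remains
subtract 5 from 5: 0 remains

1597 + 610 + 233 + 89 + 5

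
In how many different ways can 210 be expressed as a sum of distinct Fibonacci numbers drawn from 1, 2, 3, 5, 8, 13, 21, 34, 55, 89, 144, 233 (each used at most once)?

11

Starting from the Zeckendorf form and repeatedly splitting a term F_k into F_{k−1} + F_{k−2} (when neither is already used) reaches every representation.
210 = 144+55+8+3 = 144+55+8+2+1 = 144+34+21+8+3 = 144+55+5+3+2+1 = 144+34+21+8+2+1 = … (6 more), for 11 in all.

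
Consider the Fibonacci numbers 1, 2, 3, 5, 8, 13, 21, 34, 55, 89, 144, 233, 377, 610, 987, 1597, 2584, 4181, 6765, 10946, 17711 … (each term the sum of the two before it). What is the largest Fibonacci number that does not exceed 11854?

10946 ≤ 11854 < 17711, so the largest Fibonacci number not exceeding 11854 is 10946.

10946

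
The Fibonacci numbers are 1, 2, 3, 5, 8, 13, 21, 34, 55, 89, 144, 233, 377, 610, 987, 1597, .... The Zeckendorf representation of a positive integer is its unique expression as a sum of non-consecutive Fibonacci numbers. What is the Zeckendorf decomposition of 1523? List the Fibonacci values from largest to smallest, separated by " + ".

987 + 377 + 144 + 13 + 2

Repeatedly subtract the largest Fibonacci number that fits:
1523: greatest Fibonacci not exceeding it is 987, leaving 536
536: greatest Fibonacci not exceeding it is 377, leaving 159
159: greatest Fibonacci not exceeding it is 144, leaving 15
15: greatest Fibonacci not exceeding it is 13, leaving 2
2: greatest Fibonacci not exceeding it is 2, leaving 0
So 1523 = 987 + 377 + 144 + 13 + 2, with no two terms consecutive in the sequence.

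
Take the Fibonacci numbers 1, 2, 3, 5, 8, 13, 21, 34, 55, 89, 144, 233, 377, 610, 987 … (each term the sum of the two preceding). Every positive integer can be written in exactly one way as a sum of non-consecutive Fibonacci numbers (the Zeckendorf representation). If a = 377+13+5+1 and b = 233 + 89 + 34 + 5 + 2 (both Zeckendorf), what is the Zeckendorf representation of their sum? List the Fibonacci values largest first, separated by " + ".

610 + 144 + 5

The two numbers are 396 and 363, so their sum is 759.
Repeatedly subtract the largest Fibonacci number that fits:
take 610 (≤ 759); 759 − 610 = 149
take 144 (≤ 149); 149 − 144 = 5
take 5 (≤ 5); 5 − 5 = 0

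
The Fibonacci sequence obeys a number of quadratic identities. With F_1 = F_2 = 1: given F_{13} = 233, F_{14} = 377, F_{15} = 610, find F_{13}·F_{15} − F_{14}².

1

233·610 − 377² = 142130 − 142129 = 1. (Cassini's identity: F_{k−1}F_{k+1} − F_k² = (−1)^k.)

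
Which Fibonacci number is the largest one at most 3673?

2584

2584 ≤ 3673 < 4181, so the largest Fibonacci number not exceeding 3673 is 2584.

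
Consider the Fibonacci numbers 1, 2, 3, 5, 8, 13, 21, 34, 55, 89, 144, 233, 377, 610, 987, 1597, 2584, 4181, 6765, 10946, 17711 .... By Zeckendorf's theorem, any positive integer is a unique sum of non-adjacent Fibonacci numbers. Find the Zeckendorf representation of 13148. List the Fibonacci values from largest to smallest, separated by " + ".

Repeatedly subtract the largest Fibonacci number that fits:
take 10946 (≤ 13148); 13148 − 10946 = 2202
take 1597 (≤ 2202); 2202 − 1597 = 605
take 377 (≤ 605); 605 − 377 = 228
take 144 (≤ 228); 228 − 144 = 84
take 55 (≤ 84); 84 − 55 = 29
take 21 (≤ 29); 29 − 21 = 8
take 8 (≤ 8); 8 − 8 = 0
So 13148 = 10946 + 1597 + 377 + 144 + 55 + 21 + 8, with no two terms consecutive in the sequence.

10946 + 1597 + 377 + 144 + 55 + 21 + 8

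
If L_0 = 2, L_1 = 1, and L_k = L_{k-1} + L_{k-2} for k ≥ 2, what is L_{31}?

Iterating the recurrence up to L_{25} = 167761 and L_{24} = 103682:
L_{26} = L_{25} + L_{24} = 167761 + 103682 = 271443
L_{27} = L_{26} + L_{25} = 271443 + 167761 = 439204
L_{28} = L_{27} + L_{26} = 439204 + 271443 = 710647
L_{29} = L_{28} + L_{27} = 710647 + 439204 = 1149851
L_{30} = L_{29} + L_{28} = 1149851 + 710647 = 1860498
L_{31} = L_{30} + L_{29} = 1860498 + 1149851 = 3010349

3010349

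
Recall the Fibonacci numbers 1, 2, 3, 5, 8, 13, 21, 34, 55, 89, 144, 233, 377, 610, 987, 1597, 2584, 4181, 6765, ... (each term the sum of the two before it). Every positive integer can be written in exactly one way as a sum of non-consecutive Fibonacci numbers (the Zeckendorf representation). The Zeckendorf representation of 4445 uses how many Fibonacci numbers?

4445: greatest Fibonacci not exceeding it is 4181, leaving 264
264: greatest Fibonacci not exceeding it is 233, leaving 31
31: greatest Fibonacci not exceeding it is 21, leaving 10
10: greatest Fibonacci not exceeding it is 8, leaving 2
2: greatest Fibonacci not exceeding it is 2, leaving 0
4445 = 4181 + 233 + 21 + 8 + 2, which has 5 terms.

5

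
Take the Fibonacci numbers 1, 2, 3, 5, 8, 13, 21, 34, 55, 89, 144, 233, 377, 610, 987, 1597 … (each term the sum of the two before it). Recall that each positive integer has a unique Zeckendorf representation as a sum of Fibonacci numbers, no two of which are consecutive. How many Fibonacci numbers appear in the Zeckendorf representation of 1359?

Repeatedly subtract the largest Fibonacci number that fits:
largest Fibonacci ≤ 1359 is 987; 1359 − 987 = 372
largest Fibonacci ≤ 372 is 233; 372 − 233 = 139
largest Fibonacci ≤ 139 is 89; 139 − 89 = 50
largest Fibonacci ≤ 50 is 34; 50 − 34 = 16
largest Fibonacci ≤ 16 is 13; 16 − 13 = 3
largest Fibonacci ≤ 3 is 3; 3 − 3 = 0
1359 = 987 + 233 + 89 + 34 + 13 + 3, which has 6 terms.

6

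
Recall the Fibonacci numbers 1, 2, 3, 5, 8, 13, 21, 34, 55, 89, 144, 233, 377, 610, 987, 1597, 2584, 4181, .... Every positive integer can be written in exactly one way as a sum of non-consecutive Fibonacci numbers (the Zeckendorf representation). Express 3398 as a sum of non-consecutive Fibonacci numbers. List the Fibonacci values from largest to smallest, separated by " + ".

subtract 2584 from 3398: 814 remains
subtract 610 from 814: 204 remains
subtract 144 from 204: 60 remains
subtract 55 from 60: 5 remains
subtract 5 from 5: 0 remains
So 3398 = 2584 + 610 + 144 + 55 + 5, with no two terms consecutive in the sequence.

2584 + 610 + 144 + 55 + 5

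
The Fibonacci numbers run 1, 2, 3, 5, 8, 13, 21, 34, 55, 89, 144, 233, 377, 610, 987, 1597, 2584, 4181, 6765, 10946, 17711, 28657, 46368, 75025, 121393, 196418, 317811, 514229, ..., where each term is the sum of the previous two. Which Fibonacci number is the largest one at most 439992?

317811

317811 ≤ 439992 < 514229, so the largest Fibonacci number not exceeding 439992 is 317811.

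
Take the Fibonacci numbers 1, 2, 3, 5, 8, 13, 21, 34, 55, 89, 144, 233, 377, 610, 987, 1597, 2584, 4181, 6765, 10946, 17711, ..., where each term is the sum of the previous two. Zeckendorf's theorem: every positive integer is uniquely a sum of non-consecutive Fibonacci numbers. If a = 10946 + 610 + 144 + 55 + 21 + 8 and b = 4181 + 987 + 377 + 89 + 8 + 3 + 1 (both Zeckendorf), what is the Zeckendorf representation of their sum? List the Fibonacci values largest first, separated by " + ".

The two numbers are 11784 and 5646, so their sum is 17430.
Repeatedly subtract the largest Fibonacci number that fits:
take 10946 (≤ 17430); 17430 − 10946 = 6484
take 4181 (≤ 6484); 6484 − 4181 = 2303
take 1597 (≤ 2303); 2303 − 1597 = 706
take 610 (≤ 706); 706 − 610 = 96
take 89 (≤ 96); 96 − 89 = 7
take 5 (≤ 7); 7 − 5 = 2
take 2 (≤ 2); 2 − 2 = 0

10946 + 4181 + 1597 + 610 + 89 + 5 + 2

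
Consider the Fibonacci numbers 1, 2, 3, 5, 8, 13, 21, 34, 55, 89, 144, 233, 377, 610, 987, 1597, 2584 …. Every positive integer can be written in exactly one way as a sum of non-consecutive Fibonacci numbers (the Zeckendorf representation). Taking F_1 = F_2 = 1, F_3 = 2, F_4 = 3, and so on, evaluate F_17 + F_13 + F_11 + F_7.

F_17 + F_13 + F_11 + F_7 = 1597 + 233 + 89 + 13 = 1932.

1932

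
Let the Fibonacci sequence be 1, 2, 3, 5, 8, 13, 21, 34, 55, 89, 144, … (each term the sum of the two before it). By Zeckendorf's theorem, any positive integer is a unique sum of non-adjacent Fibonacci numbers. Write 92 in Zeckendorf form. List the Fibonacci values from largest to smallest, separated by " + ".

89 + 3

Repeatedly subtract the largest Fibonacci number that fits:
largest Fibonacci ≤ 92 is 89; 92 − 89 = 3
largest Fibonacci ≤ 3 is 3; 3 − 3 = 0
So 92 = 89 + 3, with no two terms consecutive in the sequence.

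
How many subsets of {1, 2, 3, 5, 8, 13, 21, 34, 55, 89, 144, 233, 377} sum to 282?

7

Starting from the Zeckendorf form and repeatedly splitting a term F_k into F_{k−1} + F_{k−2} (when neither is already used) reaches every representation.
282 = 233+34+13+2 = 233+34+8+5+2 = 144+89+34+13+2 = 233+21+13+8+5+2 = … (3 more), for 7 in all.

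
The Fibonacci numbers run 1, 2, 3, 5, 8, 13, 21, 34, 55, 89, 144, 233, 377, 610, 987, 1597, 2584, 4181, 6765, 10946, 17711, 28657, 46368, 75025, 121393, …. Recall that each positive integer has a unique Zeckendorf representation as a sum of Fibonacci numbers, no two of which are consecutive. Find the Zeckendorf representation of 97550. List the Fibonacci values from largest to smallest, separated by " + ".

75025 + 17711 + 4181 + 610 + 21 + 2

largest Fibonacci ≤ 97550 is 75025; 97550 − 75025 = 22525
largest Fibonacci ≤ 22525 is 17711; 22525 − 17711 = 4814
largest Fibonacci ≤ 4814 is 4181; 4814 − 4181 = 633
largest Fibonacci ≤ 633 is 610; 633 − 610 = 23
largest Fibonacci ≤ 23 is 21; 23 − 21 = 2
largest Fibonacci ≤ 2 is 2; 2 − 2 = 0
So 97550 = 75025 + 17711 + 4181 + 610 + 21 + 2, with no two terms consecutive in the sequence.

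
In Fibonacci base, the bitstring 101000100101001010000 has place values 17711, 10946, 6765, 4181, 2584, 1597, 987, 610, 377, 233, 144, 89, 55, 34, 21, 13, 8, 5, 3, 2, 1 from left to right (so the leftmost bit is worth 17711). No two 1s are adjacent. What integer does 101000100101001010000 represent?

Summing the place values of the 1 bits: 17711 + 6765 + 987 + 233 + 89 + 21 + 8 = 25814.

25814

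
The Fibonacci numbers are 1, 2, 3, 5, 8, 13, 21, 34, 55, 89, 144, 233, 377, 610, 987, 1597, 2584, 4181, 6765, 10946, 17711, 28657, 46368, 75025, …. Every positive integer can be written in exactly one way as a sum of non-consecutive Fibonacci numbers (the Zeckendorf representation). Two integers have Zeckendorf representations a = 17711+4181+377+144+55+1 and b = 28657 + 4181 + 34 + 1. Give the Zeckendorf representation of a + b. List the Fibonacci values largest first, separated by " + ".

The two numbers are 22469 and 32873, so their sum is 55342.
Greedily peel off the largest Fibonacci term at each step:
take 46368 (≤ 55342); 55342 − 46368 = 8974
take 6765 (≤ 8974); 8974 − 6765 = 2209
take 1597 (≤ 2209); 2209 − 1597 = 612
take 610 (≤ 612); 612 − 610 = 2
take 2 (≤ 2); 2 − 2 = 0

46368 + 6765 + 1597 + 610 + 2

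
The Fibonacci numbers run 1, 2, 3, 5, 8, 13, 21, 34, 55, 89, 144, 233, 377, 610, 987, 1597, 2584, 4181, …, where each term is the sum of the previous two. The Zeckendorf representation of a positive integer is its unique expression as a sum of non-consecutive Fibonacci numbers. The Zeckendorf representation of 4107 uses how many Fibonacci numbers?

2584 ≤ 4107 < 4181, so take 2584; remainder 1523
987 ≤ 1523 < 1597, so take 987; remainder 536
377 ≤ 536 < 610, so take 377; remainder 159
144 ≤ 159 < 233, so take 144; remainder 15
13 ≤ 15 < 21, so take 13; remainder 2
2 ≤ 2 < 3, so take 2; remainder 0
4107 = 2584 + 987 + 377 + 144 + 13 + 2, which has 6 terms.

6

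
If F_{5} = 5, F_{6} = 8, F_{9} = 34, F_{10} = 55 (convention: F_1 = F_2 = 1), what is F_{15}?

610

By the addition formula F_{m+n} = F_m F_{n+1} + F_{m−1} F_n with m=6, n=9: F_{15} = 8·55 + 5·34 = 440 + 170 = 610.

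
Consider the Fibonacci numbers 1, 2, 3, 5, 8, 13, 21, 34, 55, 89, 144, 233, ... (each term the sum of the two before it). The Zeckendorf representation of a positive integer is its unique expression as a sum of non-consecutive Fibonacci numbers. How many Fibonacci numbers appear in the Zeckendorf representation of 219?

219: greatest Fibonacci not exceeding it is 144, leaving 75
75: greatest Fibonacci not exceeding it is 55, leaving 20
20: greatest Fibonacci not exceeding it is 13, leaving 7
7: greatest Fibonacci not exceeding it is 5, leaving 2
2: greatest Fibonacci not exceeding it is 2, leaving 0
219 = 144 + 55 + 13 + 5 + 2, which has 5 terms.

5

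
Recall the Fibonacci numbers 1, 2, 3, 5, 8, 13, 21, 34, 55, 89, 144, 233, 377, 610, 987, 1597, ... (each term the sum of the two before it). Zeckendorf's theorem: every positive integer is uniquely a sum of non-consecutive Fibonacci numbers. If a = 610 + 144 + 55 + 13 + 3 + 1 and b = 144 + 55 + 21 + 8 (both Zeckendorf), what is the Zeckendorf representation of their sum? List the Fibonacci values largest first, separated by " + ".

The two numbers are 826 and 228, so their sum is 1054.
largest Fibonacci ≤ 1054 is 987; 1054 − 987 = 67
largest Fibonacci ≤ 67 is 55; 67 − 55 = 12
largest Fibonacci ≤ 12 is 8; 12 − 8 = 4
largest Fibonacci ≤ 4 is 3; 4 − 3 = 1
largest Fibonacci ≤ 1 is 1; 1 − 1 = 0

987 + 55 + 8 + 3 + 1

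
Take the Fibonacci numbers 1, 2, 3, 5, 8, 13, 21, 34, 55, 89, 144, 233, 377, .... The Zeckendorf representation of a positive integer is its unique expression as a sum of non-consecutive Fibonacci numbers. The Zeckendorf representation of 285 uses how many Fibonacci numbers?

take 233 (≤ 285); 285 − 233 = 52
take 34 (≤ 52); 52 − 34 = 18
take 13 (≤ 18); 18 − 13 = 5
take 5 (≤ 5); 5 − 5 = 0
285 = 233 + 34 + 13 + 5, which has 4 terms.

4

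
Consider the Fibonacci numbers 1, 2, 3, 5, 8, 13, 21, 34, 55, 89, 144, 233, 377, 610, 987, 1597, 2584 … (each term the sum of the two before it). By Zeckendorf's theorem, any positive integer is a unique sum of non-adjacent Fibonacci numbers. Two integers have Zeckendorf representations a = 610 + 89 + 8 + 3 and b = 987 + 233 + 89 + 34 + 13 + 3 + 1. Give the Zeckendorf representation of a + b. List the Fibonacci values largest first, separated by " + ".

1597 + 377 + 89 + 5 + 2

The two numbers are 710 and 1360, so their sum is 2070.
take 1597 (≤ 2070); 2070 − 1597 = 473
take 377 (≤ 473); 473 − 377 = 96
take 89 (≤ 96); 96 − 89 = 7
take 5 (≤ 7); 7 − 5 = 2
take 2 (≤ 2); 2 − 2 = 0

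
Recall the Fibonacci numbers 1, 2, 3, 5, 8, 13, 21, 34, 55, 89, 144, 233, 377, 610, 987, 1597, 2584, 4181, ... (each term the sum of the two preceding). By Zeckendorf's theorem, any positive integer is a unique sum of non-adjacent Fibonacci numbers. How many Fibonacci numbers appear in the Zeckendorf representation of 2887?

Greedy algorithm:
subtract 2584 from 2887: 303 remains
subtract 233 from 303: 70 remains
subtract 55 from 70: 15 remains
subtract 13 from 15: 2 remains
subtract 2 from 2: 0 remains
2887 = 2584 + 233 + 55 + 13 + 2, which has 5 terms.

5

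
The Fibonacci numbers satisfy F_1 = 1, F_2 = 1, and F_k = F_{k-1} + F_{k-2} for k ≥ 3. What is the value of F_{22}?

17711

Iterating the recurrence up to F_{18} = 2584 and F_{17} = 1597:
F_{19} = F_{18} + F_{17} = 2584 + 1597 = 4181
F_{20} = F_{19} + F_{18} = 4181 + 2584 = 6765
F_{21} = F_{20} + F_{19} = 6765 + 4181 = 10946
F_{22} = F_{21} + F_{20} = 10946 + 6765 = 17711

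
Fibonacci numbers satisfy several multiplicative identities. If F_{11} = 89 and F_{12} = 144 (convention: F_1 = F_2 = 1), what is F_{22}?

17711

By the doubling identity F_{2k} = F_k(2F_{k+1} − F_k): F_{22} = 89·(2·144 − 89) = 89·199 = 17711.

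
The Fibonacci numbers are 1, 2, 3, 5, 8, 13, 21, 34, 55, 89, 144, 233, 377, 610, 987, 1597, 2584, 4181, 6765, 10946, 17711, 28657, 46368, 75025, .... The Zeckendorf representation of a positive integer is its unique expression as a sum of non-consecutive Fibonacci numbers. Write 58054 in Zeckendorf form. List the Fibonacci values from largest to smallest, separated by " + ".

Greedy algorithm:
subtract 46368 from 58054: 11686 remains
subtract 10946 from 11686: 740 remains
subtract 610 from 740: 130 remains
subtract 89 from 130: 41 remains
subtract 34 from 41: 7 remains
subtract 5 from 7: 2 remains
subtract 2 from 2: 0 remains
So 58054 = 46368 + 10946 + 610 + 89 + 34 + 5 + 2, with no two terms consecutive in the sequence.

46368 + 10946 + 610 + 89 + 34 + 5 + 2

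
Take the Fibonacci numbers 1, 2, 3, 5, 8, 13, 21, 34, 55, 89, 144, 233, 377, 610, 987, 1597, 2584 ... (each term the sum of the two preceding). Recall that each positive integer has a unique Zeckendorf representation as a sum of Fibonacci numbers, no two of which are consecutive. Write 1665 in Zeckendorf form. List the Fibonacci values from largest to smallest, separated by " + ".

largest Fibonacci ≤ 1665 is 1597; 1665 − 1597 = 68
largest Fibonacci ≤ 68 is 55; 68 − 55 = 13
largest Fibonacci ≤ 13 is 13; 13 − 13 = 0
So 1665 = 1597 + 55 + 13, with no two terms consecutive in the sequence.

1597 + 55 + 13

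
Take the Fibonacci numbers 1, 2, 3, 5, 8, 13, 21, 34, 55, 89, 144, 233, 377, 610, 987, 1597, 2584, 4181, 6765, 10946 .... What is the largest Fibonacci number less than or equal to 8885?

6765 ≤ 8885 < 10946, so the largest Fibonacci number not exceeding 8885 is 6765.

6765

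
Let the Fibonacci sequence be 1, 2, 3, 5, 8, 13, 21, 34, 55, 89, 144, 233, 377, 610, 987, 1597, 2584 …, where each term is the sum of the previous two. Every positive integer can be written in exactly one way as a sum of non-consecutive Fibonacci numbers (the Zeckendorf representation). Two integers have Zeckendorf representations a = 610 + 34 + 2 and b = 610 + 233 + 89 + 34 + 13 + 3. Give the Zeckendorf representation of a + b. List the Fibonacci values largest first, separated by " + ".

The two numbers are 646 and 982, so their sum is 1628.
1597 ≤ 1628 < 2584, so take 1597; remainder 31
21 ≤ 31 < 34, so take 21; remainder 10
8 ≤ 10 < 13, so take 8; remainder 2
2 ≤ 2 < 3, so take 2; remainder 0

1597 + 21 + 8 + 2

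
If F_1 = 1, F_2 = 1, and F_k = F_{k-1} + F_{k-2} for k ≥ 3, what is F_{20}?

6765

Iterating the recurrence up to F_{12} = 144 and F_{11} = 89:
F_{13} = F_{12} + F_{11} = 144 + 89 = 233
F_{14} = F_{13} + F_{12} = 233 + 144 = 377
F_{15} = F_{14} + F_{13} = 377 + 233 = 610
F_{16} = F_{15} + F_{14} = 610 + 377 = 987
F_{17} = F_{16} + F_{15} = 987 + 610 = 1597
F_{18} = F_{17} + F_{16} = 1597 + 987 = 2584
F_{19} = F_{18} + F_{17} = 2584 + 1597 = 4181
F_{20} = F_{19} + F_{18} = 4181 + 2584 = 6765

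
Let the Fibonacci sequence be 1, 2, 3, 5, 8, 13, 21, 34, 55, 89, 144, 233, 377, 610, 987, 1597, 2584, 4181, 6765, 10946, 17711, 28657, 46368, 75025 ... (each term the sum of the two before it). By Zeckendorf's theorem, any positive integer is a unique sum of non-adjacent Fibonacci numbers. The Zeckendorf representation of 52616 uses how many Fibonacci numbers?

Greedy algorithm:
largest Fibonacci ≤ 52616 is 46368; 52616 − 46368 = 6248
largest Fibonacci ≤ 6248 is 4181; 6248 − 4181 = 2067
largest Fibonacci ≤ 2067 is 1597; 2067 − 1597 = 470
largest Fibonacci ≤ 470 is 377; 470 − 377 = 93
largest Fibonacci ≤ 93 is 89; 93 − 89 = 4
largest Fibonacci ≤ 4 is 3; 4 − 3 = 1
largest Fibonacci ≤ 1 is 1; 1 − 1 = 0
52616 = 46368 + 4181 + 1597 + 377 + 89 + 3 + 1, which has 7 terms.

7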